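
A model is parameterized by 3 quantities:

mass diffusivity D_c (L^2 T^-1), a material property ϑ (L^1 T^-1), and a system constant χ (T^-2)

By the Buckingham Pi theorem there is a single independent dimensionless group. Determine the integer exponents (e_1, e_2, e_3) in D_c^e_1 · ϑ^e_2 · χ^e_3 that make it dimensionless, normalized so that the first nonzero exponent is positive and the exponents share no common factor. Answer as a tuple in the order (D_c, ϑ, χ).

(2, -4, 1)

L: e_1·(2) + e_2·(1) + e_3·(0) = 0
T: e_1·(-1) + e_2·(-1) + e_3·(-2) = 0
Solving this homogeneous linear system for the smallest-integer solution (first nonzero entry positive) gives (2, -4, 1).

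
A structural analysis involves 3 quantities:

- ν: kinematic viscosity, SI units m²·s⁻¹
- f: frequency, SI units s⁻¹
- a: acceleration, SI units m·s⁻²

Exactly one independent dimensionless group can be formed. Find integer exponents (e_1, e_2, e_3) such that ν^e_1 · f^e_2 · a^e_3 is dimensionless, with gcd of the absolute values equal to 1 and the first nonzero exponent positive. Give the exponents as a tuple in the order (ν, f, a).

(1, 3, -2)

L: e_1·(2) + e_2·(0) + e_3·(1) = 0
T: e_1·(-1) + e_2·(-1) + e_3·(-2) = 0
Solving this homogeneous linear system for the smallest-integer solution (first nonzero entry positive) gives (1, 3, -2).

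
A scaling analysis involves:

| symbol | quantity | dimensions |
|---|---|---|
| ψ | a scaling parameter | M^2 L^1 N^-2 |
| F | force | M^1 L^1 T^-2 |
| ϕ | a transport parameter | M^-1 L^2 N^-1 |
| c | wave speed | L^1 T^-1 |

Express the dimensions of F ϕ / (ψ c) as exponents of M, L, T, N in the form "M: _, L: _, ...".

Collect each base-dimension exponent across the product:
  M: −(2) + (1) + (-1) − (0) = -2
  L: −(1) + (1) + (2) − (1) = 1
  T: −(0) + (-2) + (0) − (-1) = -1
  N: −(-2) + (0) + (-1) − (0) = 1
So the dimensions are [M⁻² L T⁻¹ N].

M: -2, L: 1, T: -1, N: 1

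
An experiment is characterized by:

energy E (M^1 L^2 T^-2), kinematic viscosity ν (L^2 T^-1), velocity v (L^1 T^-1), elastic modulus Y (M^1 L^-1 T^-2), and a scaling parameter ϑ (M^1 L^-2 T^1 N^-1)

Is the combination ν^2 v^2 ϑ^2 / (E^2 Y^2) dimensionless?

no

Sum the exponent of each base dimension across the product:
  M: −2·[E]_M + 2·[ν]_M + 2·[v]_M − 2·[Y]_M + 2·[ϑ]_M = −2·(1) + 2·(0) + 2·(0) − 2·(1) + 2·(1) = -2
  L: −2·[E]_L + 2·[ν]_L + 2·[v]_L − 2·[Y]_L + 2·[ϑ]_L = −2·(2) + 2·(2) + 2·(1) − 2·(-1) + 2·(-2) = 0
  T: −2·[E]_T + 2·[ν]_T + 2·[v]_T − 2·[Y]_T + 2·[ϑ]_T = −2·(-2) + 2·(-1) + 2·(-1) − 2·(-2) + 2·(1) = 6
  N: −2·[E]_N + 2·[ν]_N + 2·[v]_N − 2·[Y]_N + 2·[ϑ]_N = −2·(0) + 2·(0) + 2·(0) − 2·(0) + 2·(-1) = -2
Net dimensions [M⁻² T⁶ N⁻²] ≠ [1] — not dimensionless.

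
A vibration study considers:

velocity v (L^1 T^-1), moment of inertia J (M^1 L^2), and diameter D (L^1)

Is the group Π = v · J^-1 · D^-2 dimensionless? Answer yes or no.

Sum the exponent of each base dimension across the product:
  M: [v]_M − [J]_M − 2·[D]_M = (0) − (1) − 2·(0) = -1
  L: [v]_L − [J]_L − 2·[D]_L = (1) − (2) − 2·(1) = -3
  T: [v]_T − [J]_T − 2·[D]_T = (-1) − (0) − 2·(0) = -1
Net dimensions [M⁻¹ L⁻³ T⁻¹] ≠ [1] — not dimensionless.

no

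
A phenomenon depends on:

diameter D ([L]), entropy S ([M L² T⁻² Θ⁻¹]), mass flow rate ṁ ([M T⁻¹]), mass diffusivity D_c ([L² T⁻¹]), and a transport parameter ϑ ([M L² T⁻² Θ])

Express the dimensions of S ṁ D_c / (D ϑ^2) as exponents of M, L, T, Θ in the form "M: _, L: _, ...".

Collect each base-dimension exponent across the product:
  M: −(0) + (1) + (1) + (0) − 2·(1) = 0
  L: −(1) + (2) + (0) + (2) − 2·(2) = -1
  T: −(0) + (-2) + (-1) + (-1) − 2·(-2) = 0
  Θ: −(0) + (-1) + (0) + (0) − 2·(1) = -3
So the dimensions are [L⁻¹ Θ⁻³].

M: 0, L: -1, T: 0, Θ: -3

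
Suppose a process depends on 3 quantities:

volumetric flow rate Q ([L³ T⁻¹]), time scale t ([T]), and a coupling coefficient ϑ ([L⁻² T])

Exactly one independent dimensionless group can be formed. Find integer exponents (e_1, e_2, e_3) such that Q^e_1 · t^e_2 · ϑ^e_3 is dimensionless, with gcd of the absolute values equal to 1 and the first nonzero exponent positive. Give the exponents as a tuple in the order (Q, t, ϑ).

L: e_1·(3) + e_2·(0) + e_3·(-2) = 0
T: e_1·(-1) + e_2·(1) + e_3·(1) = 0
Solving this homogeneous linear system for the smallest-integer solution (first nonzero entry positive) gives (2, -1, 3).

(2, -1, 3)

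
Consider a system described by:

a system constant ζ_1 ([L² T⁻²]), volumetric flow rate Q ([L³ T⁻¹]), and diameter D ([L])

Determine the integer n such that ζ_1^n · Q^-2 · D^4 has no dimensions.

Balance the L exponent: (2)·n from ζ_1, plus −2·(3) + 4·(1) = -2 from the rest, must sum to zero.
2n − 2 = 0, so n = 1.

1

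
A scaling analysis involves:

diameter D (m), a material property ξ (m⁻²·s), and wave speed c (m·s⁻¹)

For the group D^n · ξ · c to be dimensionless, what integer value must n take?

Balance the L exponent: (1)·n from D, plus (-2) + (1) = -1 from the rest, must sum to zero.
n − 1 = 0, so n = 1.

1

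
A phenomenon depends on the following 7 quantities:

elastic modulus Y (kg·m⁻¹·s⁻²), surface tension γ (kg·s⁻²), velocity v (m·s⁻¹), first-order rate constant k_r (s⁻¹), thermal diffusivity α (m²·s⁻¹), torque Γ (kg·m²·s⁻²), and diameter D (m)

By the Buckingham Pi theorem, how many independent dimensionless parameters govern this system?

4

There are 7 variables and 3 base dimensions (M, L, T).
The dimension matrix has rank 3.
Independent dimensionless groups: 7 − 3 = 4.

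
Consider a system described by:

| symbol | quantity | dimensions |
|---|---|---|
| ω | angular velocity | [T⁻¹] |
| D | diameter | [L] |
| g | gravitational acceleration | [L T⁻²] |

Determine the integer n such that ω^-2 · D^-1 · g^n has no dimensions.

1

Balance the L exponent: (1)·n from g, plus −2·(0) − (1) = -1 from the rest, must sum to zero.
n − 1 = 0, so n = 1.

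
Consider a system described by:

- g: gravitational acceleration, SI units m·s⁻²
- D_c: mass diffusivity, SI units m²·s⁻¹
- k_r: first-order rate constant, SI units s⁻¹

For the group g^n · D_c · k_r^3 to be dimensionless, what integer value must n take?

Balance the L exponent: (1)·n from g, plus (2) + 3·(0) = 2 from the rest, must sum to zero.
n + 2 = 0, so n = -2.

-2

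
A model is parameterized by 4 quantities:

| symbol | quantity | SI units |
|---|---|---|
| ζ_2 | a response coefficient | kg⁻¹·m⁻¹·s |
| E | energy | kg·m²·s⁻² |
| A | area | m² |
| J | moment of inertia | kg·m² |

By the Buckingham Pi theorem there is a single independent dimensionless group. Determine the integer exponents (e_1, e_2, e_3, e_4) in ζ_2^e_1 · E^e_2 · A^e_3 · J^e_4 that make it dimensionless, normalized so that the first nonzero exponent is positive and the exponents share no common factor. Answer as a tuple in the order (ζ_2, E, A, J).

M: e_1·(-1) + e_2·(1) + e_3·(0) + e_4·(1) = 0
L: e_1·(-1) + e_2·(2) + e_3·(2) + e_4·(2) = 0
T: e_1·(1) + e_2·(-2) + e_3·(0) + e_4·(0) = 0
Solving this homogeneous linear system for the smallest-integer solution (first nonzero entry positive) gives (2, 1, -1, 1).

(2, 1, -1, 1)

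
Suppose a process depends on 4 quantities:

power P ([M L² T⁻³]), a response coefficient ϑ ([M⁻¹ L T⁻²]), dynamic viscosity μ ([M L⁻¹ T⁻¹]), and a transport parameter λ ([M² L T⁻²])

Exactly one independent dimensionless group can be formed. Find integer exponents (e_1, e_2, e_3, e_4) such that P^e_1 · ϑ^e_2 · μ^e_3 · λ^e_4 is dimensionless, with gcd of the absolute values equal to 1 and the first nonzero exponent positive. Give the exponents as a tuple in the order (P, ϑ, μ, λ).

(3, -2, 1, -3)

M: e_1·(1) + e_2·(-1) + e_3·(1) + e_4·(2) = 0
L: e_1·(2) + e_2·(1) + e_3·(-1) + e_4·(1) = 0
T: e_1·(-3) + e_2·(-2) + e_3·(-1) + e_4·(-2) = 0
Solving this homogeneous linear system for the smallest-integer solution (first nonzero entry positive) gives (3, -2, 1, -3).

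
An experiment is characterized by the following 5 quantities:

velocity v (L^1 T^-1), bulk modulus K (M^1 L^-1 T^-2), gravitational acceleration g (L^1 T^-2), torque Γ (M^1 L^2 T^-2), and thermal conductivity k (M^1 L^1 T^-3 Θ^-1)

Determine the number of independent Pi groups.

There are 5 variables and 4 base dimensions (M, L, T, Θ).
The dimension matrix has rank 4.
Independent dimensionless groups: 5 − 4 = 1.

1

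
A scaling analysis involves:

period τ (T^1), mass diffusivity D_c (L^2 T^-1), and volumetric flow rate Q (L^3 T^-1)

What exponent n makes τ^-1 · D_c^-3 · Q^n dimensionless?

Balance the L exponent: (3)·n from Q, plus −(0) − 3·(2) = -6 from the rest, must sum to zero.
3n − 6 = 0, so n = 2.

2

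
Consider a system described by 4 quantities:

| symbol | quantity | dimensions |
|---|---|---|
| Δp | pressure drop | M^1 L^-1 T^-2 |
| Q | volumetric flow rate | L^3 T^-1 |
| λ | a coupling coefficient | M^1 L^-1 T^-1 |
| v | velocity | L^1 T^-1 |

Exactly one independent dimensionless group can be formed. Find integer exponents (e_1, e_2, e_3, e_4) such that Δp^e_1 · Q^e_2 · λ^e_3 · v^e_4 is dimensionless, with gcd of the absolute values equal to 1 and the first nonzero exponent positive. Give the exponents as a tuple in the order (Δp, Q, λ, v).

M: e_1·(1) + e_2·(0) + e_3·(1) + e_4·(0) = 0
L: e_1·(-1) + e_2·(3) + e_3·(-1) + e_4·(1) = 0
T: e_1·(-2) + e_2·(-1) + e_3·(-1) + e_4·(-1) = 0
Solving this homogeneous linear system for the smallest-integer solution (first nonzero entry positive) gives (2, 1, -2, -3).

(2, 1, -2, -3)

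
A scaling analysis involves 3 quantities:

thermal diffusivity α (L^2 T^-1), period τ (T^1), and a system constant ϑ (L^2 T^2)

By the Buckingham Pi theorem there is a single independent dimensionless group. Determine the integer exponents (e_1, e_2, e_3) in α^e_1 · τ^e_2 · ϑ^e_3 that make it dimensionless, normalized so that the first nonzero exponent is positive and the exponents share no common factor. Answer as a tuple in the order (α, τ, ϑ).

(1, 3, -1)

L: e_1·(2) + e_2·(0) + e_3·(2) = 0
T: e_1·(-1) + e_2·(1) + e_3·(2) = 0
Solving this homogeneous linear system for the smallest-integer solution (first nonzero entry positive) gives (1, 3, -1).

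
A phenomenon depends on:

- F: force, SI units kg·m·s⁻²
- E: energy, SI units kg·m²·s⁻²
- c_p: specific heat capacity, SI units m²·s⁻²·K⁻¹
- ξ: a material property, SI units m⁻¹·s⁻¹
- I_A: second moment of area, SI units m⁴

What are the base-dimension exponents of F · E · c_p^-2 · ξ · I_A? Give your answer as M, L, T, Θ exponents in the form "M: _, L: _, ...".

M: 2, L: 2, T: -1, Θ: 2

Collect each base-dimension exponent across the product:
  M: (1) + (1) − 2·(0) + (0) + (0) = 2
  L: (1) + (2) − 2·(2) + (-1) + (4) = 2
  T: (-2) + (-2) − 2·(-2) + (-1) + (0) = -1
  Θ: (0) + (0) − 2·(-1) + (0) + (0) = 2
So the dimensions are [M² L² T⁻¹ Θ²].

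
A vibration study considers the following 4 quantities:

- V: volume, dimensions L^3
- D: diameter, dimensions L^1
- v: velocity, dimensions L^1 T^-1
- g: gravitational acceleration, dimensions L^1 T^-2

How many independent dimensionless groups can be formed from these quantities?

2

There are 4 variables and 2 base dimensions (L, T).
The dimension matrix has rank 2.
Independent dimensionless groups: 4 − 2 = 2.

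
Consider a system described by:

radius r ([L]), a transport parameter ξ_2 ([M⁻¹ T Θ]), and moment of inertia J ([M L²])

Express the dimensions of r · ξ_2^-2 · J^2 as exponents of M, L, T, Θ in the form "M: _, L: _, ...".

Collect each base-dimension exponent across the product:
  M: (0) − 2·(-1) + 2·(1) = 4
  L: (1) − 2·(0) + 2·(2) = 5
  T: (0) − 2·(1) + 2·(0) = -2
  Θ: (0) − 2·(1) + 2·(0) = -2
So the dimensions are [M⁴ L⁵ T⁻² Θ⁻²].

M: 4, L: 5, T: -2, Θ: -2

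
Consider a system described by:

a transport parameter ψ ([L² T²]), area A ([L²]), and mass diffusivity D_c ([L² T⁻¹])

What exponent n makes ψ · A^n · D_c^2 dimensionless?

-3

Balance the L exponent: (2)·n from A, plus (2) + 2·(2) = 6 from the rest, must sum to zero.
2n + 6 = 0, so n = -3.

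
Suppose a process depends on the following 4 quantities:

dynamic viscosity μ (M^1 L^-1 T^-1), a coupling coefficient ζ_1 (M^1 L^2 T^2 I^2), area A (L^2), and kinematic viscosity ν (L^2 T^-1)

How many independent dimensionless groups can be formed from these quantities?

0

There are 4 variables and 4 base dimensions (M, L, T, I).
The dimension matrix has rank 4.
Independent dimensionless groups: 4 − 4 = 0.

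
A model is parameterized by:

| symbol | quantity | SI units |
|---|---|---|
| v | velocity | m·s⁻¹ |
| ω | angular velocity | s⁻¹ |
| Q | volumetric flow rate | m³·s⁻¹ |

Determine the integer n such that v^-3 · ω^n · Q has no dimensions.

Balance the T exponent: (-1)·n from ω, plus −3·(-1) + (-1) = 2 from the rest, must sum to zero.
−n + 2 = 0, so n = 2.

2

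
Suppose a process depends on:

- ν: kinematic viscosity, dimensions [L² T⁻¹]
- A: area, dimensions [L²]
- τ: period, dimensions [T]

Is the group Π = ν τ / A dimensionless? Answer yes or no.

yes

Sum the exponent of each base dimension across the product:
  M: [ν]_M − [A]_M + [τ]_M = (0) − (0) + (0) = 0
  L: [ν]_L − [A]_L + [τ]_L = (2) − (2) + (0) = 0
  T: [ν]_T − [A]_T + [τ]_T = (-1) − (0) + (1) = 0
All base exponents vanish — dimensionless.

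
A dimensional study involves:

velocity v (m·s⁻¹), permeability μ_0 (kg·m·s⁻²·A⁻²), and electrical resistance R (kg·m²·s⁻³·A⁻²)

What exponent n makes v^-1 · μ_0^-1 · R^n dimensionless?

Balance the M exponent: (1)·n from R, plus −(0) − (1) = -1 from the rest, must sum to zero.
n − 1 = 0, so n = 1.

1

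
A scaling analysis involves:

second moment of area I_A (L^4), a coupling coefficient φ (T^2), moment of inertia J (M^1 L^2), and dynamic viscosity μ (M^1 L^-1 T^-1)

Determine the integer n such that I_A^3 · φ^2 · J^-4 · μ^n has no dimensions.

4

Balance the M exponent: (1)·n from μ, plus 3·(0) + 2·(0) − 4·(1) = -4 from the rest, must sum to zero.
n − 4 = 0, so n = 4.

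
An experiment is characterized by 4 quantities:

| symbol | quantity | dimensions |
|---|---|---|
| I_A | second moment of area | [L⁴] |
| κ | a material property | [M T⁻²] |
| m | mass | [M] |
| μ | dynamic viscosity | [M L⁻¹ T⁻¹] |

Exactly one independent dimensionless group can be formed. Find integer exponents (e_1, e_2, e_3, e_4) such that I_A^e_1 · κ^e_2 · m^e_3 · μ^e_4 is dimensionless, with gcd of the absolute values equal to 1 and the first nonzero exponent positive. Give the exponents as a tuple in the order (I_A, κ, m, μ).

(1, -2, -2, 4)

M: e_1·(0) + e_2·(1) + e_3·(1) + e_4·(1) = 0
L: e_1·(4) + e_2·(0) + e_3·(0) + e_4·(-1) = 0
T: e_1·(0) + e_2·(-2) + e_3·(0) + e_4·(-1) = 0
Solving this homogeneous linear system for the smallest-integer solution (first nonzero entry positive) gives (1, -2, -2, 4).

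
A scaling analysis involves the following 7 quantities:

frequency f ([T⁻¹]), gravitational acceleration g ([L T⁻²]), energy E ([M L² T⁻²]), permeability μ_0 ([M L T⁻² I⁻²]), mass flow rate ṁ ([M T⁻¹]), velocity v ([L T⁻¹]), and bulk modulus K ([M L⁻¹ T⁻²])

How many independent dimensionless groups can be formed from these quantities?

3

There are 7 variables and 4 base dimensions (M, L, T, I).
The dimension matrix has rank 4.
Independent dimensionless groups: 7 − 4 = 3.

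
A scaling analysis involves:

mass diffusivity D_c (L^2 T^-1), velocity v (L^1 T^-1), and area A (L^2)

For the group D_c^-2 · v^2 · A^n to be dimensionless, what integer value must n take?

Balance the L exponent: (2)·n from A, plus −2·(2) + 2·(1) = -2 from the rest, must sum to zero.
2n − 2 = 0, so n = 1.

1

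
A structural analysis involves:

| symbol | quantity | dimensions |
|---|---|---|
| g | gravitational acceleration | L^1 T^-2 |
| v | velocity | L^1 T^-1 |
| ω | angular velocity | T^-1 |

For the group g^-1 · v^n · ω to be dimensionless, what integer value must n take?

Balance the L exponent: (1)·n from v, plus −(1) + (0) = -1 from the rest, must sum to zero.
n − 1 = 0, so n = 1.

1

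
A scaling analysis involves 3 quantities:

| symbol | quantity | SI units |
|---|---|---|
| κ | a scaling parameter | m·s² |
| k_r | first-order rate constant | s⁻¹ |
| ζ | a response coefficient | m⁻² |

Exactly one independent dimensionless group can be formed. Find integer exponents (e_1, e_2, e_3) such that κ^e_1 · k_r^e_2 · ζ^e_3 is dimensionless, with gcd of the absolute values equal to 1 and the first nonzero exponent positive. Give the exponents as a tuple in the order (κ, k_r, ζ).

(2, 4, 1)

L: e_1·(1) + e_2·(0) + e_3·(-2) = 0
T: e_1·(2) + e_2·(-1) + e_3·(0) = 0
Solving this homogeneous linear system for the smallest-integer solution (first nonzero entry positive) gives (2, 4, 1).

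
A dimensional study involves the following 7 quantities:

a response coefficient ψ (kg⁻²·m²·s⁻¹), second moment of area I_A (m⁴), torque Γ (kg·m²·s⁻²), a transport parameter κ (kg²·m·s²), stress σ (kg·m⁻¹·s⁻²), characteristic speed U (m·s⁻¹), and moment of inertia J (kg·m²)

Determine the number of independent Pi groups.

There are 7 variables and 3 base dimensions (M, L, T).
The dimension matrix has rank 3.
Independent dimensionless groups: 7 − 3 = 4.

4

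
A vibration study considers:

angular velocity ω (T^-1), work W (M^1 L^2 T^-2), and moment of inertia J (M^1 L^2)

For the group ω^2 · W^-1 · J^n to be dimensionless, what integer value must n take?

1

Balance the M exponent: (1)·n from J, plus 2·(0) − (1) = -1 from the rest, must sum to zero.
n − 1 = 0, so n = 1.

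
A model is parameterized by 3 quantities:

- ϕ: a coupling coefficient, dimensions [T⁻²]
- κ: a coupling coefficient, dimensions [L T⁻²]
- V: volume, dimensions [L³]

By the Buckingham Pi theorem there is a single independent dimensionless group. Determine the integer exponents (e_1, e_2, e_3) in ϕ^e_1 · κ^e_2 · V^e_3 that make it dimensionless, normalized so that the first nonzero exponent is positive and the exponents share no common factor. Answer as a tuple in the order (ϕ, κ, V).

L: e_1·(0) + e_2·(1) + e_3·(3) = 0
T: e_1·(-2) + e_2·(-2) + e_3·(0) = 0
Solving this homogeneous linear system for the smallest-integer solution (first nonzero entry positive) gives (3, -3, 1).

(3, -3, 1)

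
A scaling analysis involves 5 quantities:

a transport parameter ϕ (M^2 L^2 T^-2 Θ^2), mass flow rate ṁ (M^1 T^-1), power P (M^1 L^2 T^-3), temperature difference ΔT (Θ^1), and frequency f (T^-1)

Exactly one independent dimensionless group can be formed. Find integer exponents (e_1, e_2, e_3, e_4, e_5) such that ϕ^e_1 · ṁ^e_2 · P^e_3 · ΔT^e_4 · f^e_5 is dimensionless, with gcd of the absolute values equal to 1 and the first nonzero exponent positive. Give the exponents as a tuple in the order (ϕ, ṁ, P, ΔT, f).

(1, -1, -1, -2, 2)

M: e_1·(2) + e_2·(1) + e_3·(1) + e_4·(0) + e_5·(0) = 0
L: e_1·(2) + e_2·(0) + e_3·(2) + e_4·(0) + e_5·(0) = 0
T: e_1·(-2) + e_2·(-1) + e_3·(-3) + e_4·(0) + e_5·(-1) = 0
Θ: e_1·(2) + e_2·(0) + e_3·(0) + e_4·(1) + e_5·(0) = 0
Solving this homogeneous linear system for the smallest-integer solution (first nonzero entry positive) gives (1, -1, -1, -2, 2).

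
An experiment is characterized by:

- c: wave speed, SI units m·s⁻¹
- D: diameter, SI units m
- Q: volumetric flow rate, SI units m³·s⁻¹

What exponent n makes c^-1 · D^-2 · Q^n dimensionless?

1

Balance the L exponent: (3)·n from Q, plus −(1) − 2·(1) = -3 from the rest, must sum to zero.
3n − 3 = 0, so n = 1.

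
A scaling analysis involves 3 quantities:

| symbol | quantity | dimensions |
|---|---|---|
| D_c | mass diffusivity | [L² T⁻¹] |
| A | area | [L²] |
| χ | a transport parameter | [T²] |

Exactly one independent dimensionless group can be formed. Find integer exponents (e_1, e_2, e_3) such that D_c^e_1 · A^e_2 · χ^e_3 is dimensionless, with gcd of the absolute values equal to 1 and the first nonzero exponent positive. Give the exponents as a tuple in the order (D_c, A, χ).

L: e_1·(2) + e_2·(2) + e_3·(0) = 0
T: e_1·(-1) + e_2·(0) + e_3·(2) = 0
Solving this homogeneous linear system for the smallest-integer solution (first nonzero entry positive) gives (2, -2, 1).

(2, -2, 1)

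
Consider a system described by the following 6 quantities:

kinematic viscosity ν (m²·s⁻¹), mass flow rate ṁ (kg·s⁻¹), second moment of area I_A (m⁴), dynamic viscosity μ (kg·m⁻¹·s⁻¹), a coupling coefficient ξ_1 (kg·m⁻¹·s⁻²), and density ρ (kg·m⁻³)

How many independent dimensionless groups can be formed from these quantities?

There are 6 variables and 3 base dimensions (M, L, T).
The dimension matrix has rank 3.
Independent dimensionless groups: 6 − 3 = 3.

3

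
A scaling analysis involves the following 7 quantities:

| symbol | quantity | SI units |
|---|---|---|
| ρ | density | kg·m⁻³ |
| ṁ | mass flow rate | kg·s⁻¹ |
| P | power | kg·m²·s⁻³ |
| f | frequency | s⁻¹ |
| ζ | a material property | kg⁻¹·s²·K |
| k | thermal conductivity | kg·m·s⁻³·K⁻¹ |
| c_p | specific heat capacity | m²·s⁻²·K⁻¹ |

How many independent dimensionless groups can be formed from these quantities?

There are 7 variables and 4 base dimensions (M, L, T, Θ).
The dimension matrix has rank 4.
Independent dimensionless groups: 7 − 4 = 3.

3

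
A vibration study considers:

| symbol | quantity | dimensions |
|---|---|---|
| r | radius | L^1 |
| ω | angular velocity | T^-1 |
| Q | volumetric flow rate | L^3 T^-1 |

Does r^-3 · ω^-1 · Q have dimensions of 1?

yes

Sum the exponent of each base dimension across the product:
  M: −3·[r]_M − [ω]_M + [Q]_M = −3·(0) − (0) + (0) = 0
  L: −3·[r]_L − [ω]_L + [Q]_L = −3·(1) − (0) + (3) = 0
  T: −3·[r]_T − [ω]_T + [Q]_T = −3·(0) − (-1) + (-1) = 0
All base exponents vanish — dimensionless.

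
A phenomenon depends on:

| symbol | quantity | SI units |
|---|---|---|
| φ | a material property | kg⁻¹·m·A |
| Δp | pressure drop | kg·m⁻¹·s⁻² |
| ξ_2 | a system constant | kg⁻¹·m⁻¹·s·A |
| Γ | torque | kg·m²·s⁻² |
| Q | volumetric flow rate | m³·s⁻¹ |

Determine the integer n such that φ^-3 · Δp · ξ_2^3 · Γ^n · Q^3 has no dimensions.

-1

Balance the M exponent: (1)·n from Γ, plus −3·(-1) + (1) + 3·(-1) + 3·(0) = 1 from the rest, must sum to zero.
n + 1 = 0, so n = -1.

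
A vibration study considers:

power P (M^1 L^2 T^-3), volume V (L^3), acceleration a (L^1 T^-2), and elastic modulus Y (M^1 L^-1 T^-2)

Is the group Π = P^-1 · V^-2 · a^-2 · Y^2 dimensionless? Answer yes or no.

Sum the exponent of each base dimension across the product:
  M: −[P]_M − 2·[V]_M − 2·[a]_M + 2·[Y]_M = −(1) − 2·(0) − 2·(0) + 2·(1) = 1
  L: −[P]_L − 2·[V]_L − 2·[a]_L + 2·[Y]_L = −(2) − 2·(3) − 2·(1) + 2·(-1) = -12
  T: −[P]_T − 2·[V]_T − 2·[a]_T + 2·[Y]_T = −(-3) − 2·(0) − 2·(-2) + 2·(-2) = 3
Net dimensions [M L⁻¹² T³] ≠ [1] — not dimensionless.

no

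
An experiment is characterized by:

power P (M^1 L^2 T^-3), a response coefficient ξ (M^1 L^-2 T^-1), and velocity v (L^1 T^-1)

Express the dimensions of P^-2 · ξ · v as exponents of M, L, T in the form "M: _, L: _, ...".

Collect each base-dimension exponent across the product:
  M: −2·(1) + (1) + (0) = -1
  L: −2·(2) + (-2) + (1) = -5
  T: −2·(-3) + (-1) + (-1) = 4
So the dimensions are [M⁻¹ L⁻⁵ T⁴].

M: -1, L: -5, T: 4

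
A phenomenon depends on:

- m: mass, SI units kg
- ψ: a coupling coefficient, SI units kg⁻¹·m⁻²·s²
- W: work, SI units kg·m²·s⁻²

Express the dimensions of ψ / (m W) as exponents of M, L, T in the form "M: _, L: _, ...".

Collect each base-dimension exponent across the product:
  M: −(1) + (-1) − (1) = -3
  L: −(0) + (-2) − (2) = -4
  T: −(0) + (2) − (-2) = 4
So the dimensions are [M⁻³ L⁻⁴ T⁴].

M: -3, L: -4, T: 4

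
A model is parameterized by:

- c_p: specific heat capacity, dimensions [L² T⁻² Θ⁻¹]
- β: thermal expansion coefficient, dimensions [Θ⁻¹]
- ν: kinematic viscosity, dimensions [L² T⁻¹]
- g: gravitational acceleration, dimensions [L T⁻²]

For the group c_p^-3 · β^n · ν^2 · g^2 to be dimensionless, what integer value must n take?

3

Balance the Θ exponent: (-1)·n from β, plus −3·(-1) + 2·(0) + 2·(0) = 3 from the rest, must sum to zero.
−n + 3 = 0, so n = 3.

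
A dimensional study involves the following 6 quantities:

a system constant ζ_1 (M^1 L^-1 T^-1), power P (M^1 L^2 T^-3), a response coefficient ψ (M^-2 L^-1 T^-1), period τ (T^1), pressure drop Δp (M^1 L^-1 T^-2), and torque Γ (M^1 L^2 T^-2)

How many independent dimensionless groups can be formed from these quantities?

3

There are 6 variables and 3 base dimensions (M, L, T).
The dimension matrix has rank 3.
Independent dimensionless groups: 6 − 3 = 3.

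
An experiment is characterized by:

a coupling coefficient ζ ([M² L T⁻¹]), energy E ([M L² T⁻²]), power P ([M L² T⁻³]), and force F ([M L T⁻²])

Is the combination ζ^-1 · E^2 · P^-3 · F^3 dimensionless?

yes

Sum the exponent of each base dimension across the product:
  M: −[ζ]_M + 2·[E]_M − 3·[P]_M + 3·[F]_M = −(2) + 2·(1) − 3·(1) + 3·(1) = 0
  L: −[ζ]_L + 2·[E]_L − 3·[P]_L + 3·[F]_L = −(1) + 2·(2) − 3·(2) + 3·(1) = 0
  T: −[ζ]_T + 2·[E]_T − 3·[P]_T + 3·[F]_T = −(-1) + 2·(-2) − 3·(-3) + 3·(-2) = 0
All base exponents vanish — dimensionless.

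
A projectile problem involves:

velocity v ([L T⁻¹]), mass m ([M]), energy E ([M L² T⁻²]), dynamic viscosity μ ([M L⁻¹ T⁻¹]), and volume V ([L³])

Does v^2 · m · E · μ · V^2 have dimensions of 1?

no

Sum the exponent of each base dimension across the product:
  M: 2·[v]_M + [m]_M + [E]_M + [μ]_M + 2·[V]_M = 2·(0) + (1) + (1) + (1) + 2·(0) = 3
  L: 2·[v]_L + [m]_L + [E]_L + [μ]_L + 2·[V]_L = 2·(1) + (0) + (2) + (-1) + 2·(3) = 9
  T: 2·[v]_T + [m]_T + [E]_T + [μ]_T + 2·[V]_T = 2·(-1) + (0) + (-2) + (-1) + 2·(0) = -5
Net dimensions [M³ L⁹ T⁻⁵] ≠ [1] — not dimensionless.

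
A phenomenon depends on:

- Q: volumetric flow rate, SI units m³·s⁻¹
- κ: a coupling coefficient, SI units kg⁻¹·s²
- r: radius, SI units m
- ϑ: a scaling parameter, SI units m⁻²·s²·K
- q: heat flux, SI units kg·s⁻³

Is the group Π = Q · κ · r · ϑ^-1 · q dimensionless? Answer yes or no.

Sum the exponent of each base dimension across the product:
  M: [Q]_M + [κ]_M + [r]_M − [ϑ]_M + [q]_M = (0) + (-1) + (0) − (0) + (1) = 0
  L: [Q]_L + [κ]_L + [r]_L − [ϑ]_L + [q]_L = (3) + (0) + (1) − (-2) + (0) = 6
  T: [Q]_T + [κ]_T + [r]_T − [ϑ]_T + [q]_T = (-1) + (2) + (0) − (2) + (-3) = -4
  Θ: [Q]_Θ + [κ]_Θ + [r]_Θ − [ϑ]_Θ + [q]_Θ = (0) + (0) + (0) − (1) + (0) = -1
Net dimensions [L⁶ T⁻⁴ Θ⁻¹] ≠ [1] — not dimensionless.

no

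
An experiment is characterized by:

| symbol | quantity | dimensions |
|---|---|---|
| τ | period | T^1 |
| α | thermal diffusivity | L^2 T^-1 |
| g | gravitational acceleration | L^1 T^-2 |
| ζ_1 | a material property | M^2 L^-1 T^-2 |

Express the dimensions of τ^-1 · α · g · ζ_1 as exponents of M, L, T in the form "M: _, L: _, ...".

Collect each base-dimension exponent across the product:
  M: −(0) + (0) + (0) + (2) = 2
  L: −(0) + (2) + (1) + (-1) = 2
  T: −(1) + (-1) + (-2) + (-2) = -6
So the dimensions are [M² L² T⁻⁶].

M: 2, L: 2, T: -6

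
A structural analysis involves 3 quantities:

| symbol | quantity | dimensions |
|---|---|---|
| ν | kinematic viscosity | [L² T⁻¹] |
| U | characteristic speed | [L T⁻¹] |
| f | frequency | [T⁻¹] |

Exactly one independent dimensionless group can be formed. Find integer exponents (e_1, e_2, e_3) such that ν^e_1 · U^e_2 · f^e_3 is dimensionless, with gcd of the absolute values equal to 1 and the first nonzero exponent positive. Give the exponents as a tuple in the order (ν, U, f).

L: e_1·(2) + e_2·(1) + e_3·(0) = 0
T: e_1·(-1) + e_2·(-1) + e_3·(-1) = 0
Solving this homogeneous linear system for the smallest-integer solution (first nonzero entry positive) gives (1, -2, 1).

(1, -2, 1)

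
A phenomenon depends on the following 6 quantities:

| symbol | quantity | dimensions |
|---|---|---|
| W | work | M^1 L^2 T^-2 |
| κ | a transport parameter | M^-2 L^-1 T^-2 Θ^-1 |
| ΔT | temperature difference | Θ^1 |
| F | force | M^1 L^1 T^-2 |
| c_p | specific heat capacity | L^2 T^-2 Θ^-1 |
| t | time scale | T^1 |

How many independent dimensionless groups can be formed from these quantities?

2

There are 6 variables and 4 base dimensions (M, L, T, Θ).
The dimension matrix has rank 4.
Independent dimensionless groups: 6 − 4 = 2.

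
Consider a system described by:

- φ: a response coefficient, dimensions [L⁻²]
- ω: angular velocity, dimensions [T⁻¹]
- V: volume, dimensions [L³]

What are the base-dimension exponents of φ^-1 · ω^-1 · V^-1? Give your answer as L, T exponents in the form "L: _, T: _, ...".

Collect each base-dimension exponent across the product:
  L: −(-2) − (0) − (3) = -1
  T: −(0) − (-1) − (0) = 1
So the dimensions are [L⁻¹ T].

L: -1, T: 1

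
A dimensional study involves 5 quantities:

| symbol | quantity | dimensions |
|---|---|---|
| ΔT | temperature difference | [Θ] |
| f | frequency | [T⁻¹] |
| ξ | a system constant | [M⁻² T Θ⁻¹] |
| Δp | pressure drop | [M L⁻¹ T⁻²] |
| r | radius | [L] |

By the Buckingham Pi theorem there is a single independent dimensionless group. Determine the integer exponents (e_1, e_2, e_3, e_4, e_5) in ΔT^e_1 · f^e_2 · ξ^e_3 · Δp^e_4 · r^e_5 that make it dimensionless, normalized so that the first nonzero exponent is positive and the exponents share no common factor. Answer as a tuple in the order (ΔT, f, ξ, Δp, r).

(1, -3, 1, 2, 2)

M: e_1·(0) + e_2·(0) + e_3·(-2) + e_4·(1) + e_5·(0) = 0
L: e_1·(0) + e_2·(0) + e_3·(0) + e_4·(-1) + e_5·(1) = 0
T: e_1·(0) + e_2·(-1) + e_3·(1) + e_4·(-2) + e_5·(0) = 0
Θ: e_1·(1) + e_2·(0) + e_3·(-1) + e_4·(0) + e_5·(0) = 0
Solving this homogeneous linear system for the smallest-integer solution (first nonzero entry positive) gives (1, -3, 1, 2, 2).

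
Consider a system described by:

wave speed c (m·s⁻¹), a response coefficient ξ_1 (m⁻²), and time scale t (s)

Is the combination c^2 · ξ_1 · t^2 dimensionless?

yes

Sum the exponent of each base dimension across the product:
  L: 2·[c]_L + [ξ_1]_L + 2·[t]_L = 2·(1) + (-2) + 2·(0) = 0
  T: 2·[c]_T + [ξ_1]_T + 2·[t]_T = 2·(-1) + (0) + 2·(1) = 0
All base exponents vanish — dimensionless.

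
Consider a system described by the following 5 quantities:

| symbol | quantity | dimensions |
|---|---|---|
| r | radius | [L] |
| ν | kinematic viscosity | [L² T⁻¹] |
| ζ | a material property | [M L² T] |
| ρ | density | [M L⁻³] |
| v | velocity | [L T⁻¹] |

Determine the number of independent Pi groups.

2

There are 5 variables and 3 base dimensions (M, L, T).
The dimension matrix has rank 3.
Independent dimensionless groups: 5 − 3 = 2.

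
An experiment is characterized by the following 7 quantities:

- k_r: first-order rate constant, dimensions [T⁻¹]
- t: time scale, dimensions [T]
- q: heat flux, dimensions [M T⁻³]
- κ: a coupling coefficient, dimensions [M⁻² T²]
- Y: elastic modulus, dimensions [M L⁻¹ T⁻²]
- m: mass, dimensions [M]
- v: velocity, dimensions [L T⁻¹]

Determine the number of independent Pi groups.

There are 7 variables and 3 base dimensions (M, L, T).
The dimension matrix has rank 3.
Independent dimensionless groups: 7 − 3 = 4.

4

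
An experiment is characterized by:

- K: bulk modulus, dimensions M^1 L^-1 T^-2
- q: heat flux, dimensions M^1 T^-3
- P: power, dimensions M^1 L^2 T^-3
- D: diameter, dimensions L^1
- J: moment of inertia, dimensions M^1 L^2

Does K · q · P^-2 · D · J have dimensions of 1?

no

Sum the exponent of each base dimension across the product:
  M: [K]_M + [q]_M − 2·[P]_M + [D]_M + [J]_M = (1) + (1) − 2·(1) + (0) + (1) = 1
  L: [K]_L + [q]_L − 2·[P]_L + [D]_L + [J]_L = (-1) + (0) − 2·(2) + (1) + (2) = -2
  T: [K]_T + [q]_T − 2·[P]_T + [D]_T + [J]_T = (-2) + (-3) − 2·(-3) + (0) + (0) = 1
Net dimensions [M L⁻² T] ≠ [1] — not dimensionless.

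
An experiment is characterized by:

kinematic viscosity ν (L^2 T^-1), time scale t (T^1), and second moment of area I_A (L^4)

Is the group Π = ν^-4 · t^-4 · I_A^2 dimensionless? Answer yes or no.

yes

Sum the exponent of each base dimension across the product:
  M: −4·[ν]_M − 4·[t]_M + 2·[I_A]_M = −4·(0) − 4·(0) + 2·(0) = 0
  L: −4·[ν]_L − 4·[t]_L + 2·[I_A]_L = −4·(2) − 4·(0) + 2·(4) = 0
  T: −4·[ν]_T − 4·[t]_T + 2·[I_A]_T = −4·(-1) − 4·(1) + 2·(0) = 0
  Θ: −4·[ν]_Θ − 4·[t]_Θ + 2·[I_A]_Θ = −4·(0) − 4·(0) + 2·(0) = 0
  N: −4·[ν]_N − 4·[t]_N + 2·[I_A]_N = −4·(0) − 4·(0) + 2·(0) = 0
All base exponents vanish — dimensionless.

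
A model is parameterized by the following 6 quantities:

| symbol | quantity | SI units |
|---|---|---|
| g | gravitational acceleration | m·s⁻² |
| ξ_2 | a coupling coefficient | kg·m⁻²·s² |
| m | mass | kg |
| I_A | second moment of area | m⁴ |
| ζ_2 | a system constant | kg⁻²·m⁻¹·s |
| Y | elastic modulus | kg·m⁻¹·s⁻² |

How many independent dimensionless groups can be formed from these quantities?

3

There are 6 variables and 3 base dimensions (M, L, T).
The dimension matrix has rank 3.
Independent dimensionless groups: 6 − 3 = 3.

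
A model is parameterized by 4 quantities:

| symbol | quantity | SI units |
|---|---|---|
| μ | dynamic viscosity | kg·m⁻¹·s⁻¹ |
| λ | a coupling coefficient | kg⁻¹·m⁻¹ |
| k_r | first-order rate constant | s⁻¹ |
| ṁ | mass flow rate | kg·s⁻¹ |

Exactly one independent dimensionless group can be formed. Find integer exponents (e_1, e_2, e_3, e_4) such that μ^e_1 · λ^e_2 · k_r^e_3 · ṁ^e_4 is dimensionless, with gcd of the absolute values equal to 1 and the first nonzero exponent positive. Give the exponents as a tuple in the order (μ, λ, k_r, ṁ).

(1, -1, 1, -2)

M: e_1·(1) + e_2·(-1) + e_3·(0) + e_4·(1) = 0
L: e_1·(-1) + e_2·(-1) + e_3·(0) + e_4·(0) = 0
T: e_1·(-1) + e_2·(0) + e_3·(-1) + e_4·(-1) = 0
Solving this homogeneous linear system for the smallest-integer solution (first nonzero entry positive) gives (1, -1, 1, -2).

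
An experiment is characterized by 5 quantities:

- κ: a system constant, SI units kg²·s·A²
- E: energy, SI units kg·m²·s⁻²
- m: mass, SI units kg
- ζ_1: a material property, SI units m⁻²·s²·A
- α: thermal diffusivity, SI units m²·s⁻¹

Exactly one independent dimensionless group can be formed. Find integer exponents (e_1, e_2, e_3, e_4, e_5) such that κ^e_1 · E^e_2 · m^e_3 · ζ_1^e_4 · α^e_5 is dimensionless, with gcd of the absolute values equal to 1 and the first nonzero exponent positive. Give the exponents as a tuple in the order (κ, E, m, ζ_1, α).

M: e_1·(2) + e_2·(1) + e_3·(1) + e_4·(0) + e_5·(0) = 0
L: e_1·(0) + e_2·(2) + e_3·(0) + e_4·(-2) + e_5·(2) = 0
T: e_1·(1) + e_2·(-2) + e_3·(0) + e_4·(2) + e_5·(-1) = 0
I: e_1·(2) + e_2·(0) + e_3·(0) + e_4·(1) + e_5·(0) = 0
Solving this homogeneous linear system for the smallest-integer solution (first nonzero entry positive) gives (1, -1, -1, -2, -1).

(1, -1, -1, -2, -1)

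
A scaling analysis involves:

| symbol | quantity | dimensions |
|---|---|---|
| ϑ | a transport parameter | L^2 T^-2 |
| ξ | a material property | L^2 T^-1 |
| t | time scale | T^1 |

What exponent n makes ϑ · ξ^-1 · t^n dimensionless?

Balance the T exponent: (1)·n from t, plus (-2) − (-1) = -1 from the rest, must sum to zero.
n − 1 = 0, so n = 1.

1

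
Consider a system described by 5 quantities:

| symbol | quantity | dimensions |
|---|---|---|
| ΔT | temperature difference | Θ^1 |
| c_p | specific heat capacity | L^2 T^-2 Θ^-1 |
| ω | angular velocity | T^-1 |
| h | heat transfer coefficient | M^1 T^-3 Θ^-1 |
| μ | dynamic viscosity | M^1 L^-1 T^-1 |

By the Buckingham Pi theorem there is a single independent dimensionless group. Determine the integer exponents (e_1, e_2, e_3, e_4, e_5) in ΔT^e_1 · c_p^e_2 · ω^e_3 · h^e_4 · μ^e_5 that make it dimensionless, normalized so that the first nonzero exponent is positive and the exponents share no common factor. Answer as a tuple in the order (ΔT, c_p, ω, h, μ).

M: e_1·(0) + e_2·(0) + e_3·(0) + e_4·(1) + e_5·(1) = 0
L: e_1·(0) + e_2·(2) + e_3·(0) + e_4·(0) + e_5·(-1) = 0
T: e_1·(0) + e_2·(-2) + e_3·(-1) + e_4·(-3) + e_5·(-1) = 0
Θ: e_1·(1) + e_2·(-1) + e_3·(0) + e_4·(-1) + e_5·(0) = 0
Solving this homogeneous linear system for the smallest-integer solution (first nonzero entry positive) gives (1, -1, -2, 2, -2).

(1, -1, -2, 2, -2)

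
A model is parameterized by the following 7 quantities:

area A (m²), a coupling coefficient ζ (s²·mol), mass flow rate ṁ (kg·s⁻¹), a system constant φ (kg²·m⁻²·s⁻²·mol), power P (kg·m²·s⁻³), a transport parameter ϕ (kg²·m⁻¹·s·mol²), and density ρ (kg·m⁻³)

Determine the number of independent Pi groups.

There are 7 variables and 4 base dimensions (M, L, T, N).
The dimension matrix has rank 4.
Independent dimensionless groups: 7 − 4 = 3.

3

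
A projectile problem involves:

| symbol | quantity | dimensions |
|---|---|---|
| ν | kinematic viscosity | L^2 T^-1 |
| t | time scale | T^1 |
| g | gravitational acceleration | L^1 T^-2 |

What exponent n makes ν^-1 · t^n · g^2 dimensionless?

3

Balance the T exponent: (1)·n from t, plus −(-1) + 2·(-2) = -3 from the rest, must sum to zero.
n − 3 = 0, so n = 3.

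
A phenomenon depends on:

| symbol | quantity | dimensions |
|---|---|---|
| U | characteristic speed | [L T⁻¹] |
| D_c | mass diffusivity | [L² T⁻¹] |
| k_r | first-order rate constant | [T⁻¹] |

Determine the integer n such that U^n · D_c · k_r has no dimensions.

Balance the L exponent: (1)·n from U, plus (2) + (0) = 2 from the rest, must sum to zero.
n + 2 = 0, so n = -2.

-2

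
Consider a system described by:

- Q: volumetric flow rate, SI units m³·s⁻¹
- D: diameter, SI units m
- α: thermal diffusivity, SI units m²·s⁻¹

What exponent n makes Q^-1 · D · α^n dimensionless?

Balance the L exponent: (2)·n from α, plus −(3) + (1) = -2 from the rest, must sum to zero.
2n − 2 = 0, so n = 1.

1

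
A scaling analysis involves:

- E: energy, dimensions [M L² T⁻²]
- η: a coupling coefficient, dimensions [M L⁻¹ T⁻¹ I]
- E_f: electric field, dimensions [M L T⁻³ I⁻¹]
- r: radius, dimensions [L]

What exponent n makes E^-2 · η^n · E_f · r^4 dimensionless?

1

Balance the M exponent: (1)·n from η, plus −2·(1) + (1) + 4·(0) = -1 from the rest, must sum to zero.
n − 1 = 0, so n = 1.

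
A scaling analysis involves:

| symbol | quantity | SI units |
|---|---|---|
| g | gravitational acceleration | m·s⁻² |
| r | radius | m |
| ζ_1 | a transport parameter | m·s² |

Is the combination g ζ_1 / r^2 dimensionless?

yes

Sum the exponent of each base dimension across the product:
  M: [g]_M − 2·[r]_M + [ζ_1]_M = (0) − 2·(0) + (0) = 0
  L: [g]_L − 2·[r]_L + [ζ_1]_L = (1) − 2·(1) + (1) = 0
  T: [g]_T − 2·[r]_T + [ζ_1]_T = (-2) − 2·(0) + (2) = 0
All base exponents vanish — dimensionless.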